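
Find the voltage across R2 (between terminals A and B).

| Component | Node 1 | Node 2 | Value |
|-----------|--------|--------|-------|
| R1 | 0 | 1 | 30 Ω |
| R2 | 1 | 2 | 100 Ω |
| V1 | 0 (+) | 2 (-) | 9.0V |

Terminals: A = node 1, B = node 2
R1 and R2 are in series across V1 (node 0 → node 1 → node 2), and the output A–B is taken across R2, so this is a voltage divider.
Series current: I = V1/(R1 + R2) = 9/(30 + 100) = 9/130 = 0.06923 A
V_R2 = I × R2 = V1 × R2/(R1 + R2) = 9 × 100/130 = 6.923 V

Final answer: 6.923 V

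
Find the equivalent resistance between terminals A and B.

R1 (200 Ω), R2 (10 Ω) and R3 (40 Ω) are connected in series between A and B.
Reduce the network between node 0 (A) and node 3 (B) by series/parallel combination:
  Rs1 = R1 + R2 (series, joined only at node 1) = 200 + 10 = 210 Ω
  Rs2 = R3 + Rs1 (series, joined only at node 2) = 40 + 210 = 250 Ω
R_eq = 250 Ω

Final answer: 250 Ω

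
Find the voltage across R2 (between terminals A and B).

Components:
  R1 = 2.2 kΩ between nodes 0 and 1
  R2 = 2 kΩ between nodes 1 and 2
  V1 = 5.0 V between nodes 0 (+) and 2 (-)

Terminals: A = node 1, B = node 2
R1 and R2 are in series across V1 (node 0 → node 1 → node 2), and the output A–B is taken across R2, so this is a voltage divider.
Series current: I = V1/(R1 + R2) = 5/(2200 + 2000) = 5/4200 = 0.00119 A
V_R2 = I × R2 = V1 × R2/(R1 + R2) = 5 × 2000/4200 = 2.381 V

Final answer: 2.381 V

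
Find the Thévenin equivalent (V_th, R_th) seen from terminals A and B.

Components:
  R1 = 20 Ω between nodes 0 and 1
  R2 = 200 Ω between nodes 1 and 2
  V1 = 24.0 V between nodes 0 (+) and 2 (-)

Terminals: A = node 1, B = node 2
Step 1 — V_th is the open-circuit voltage V_A - V_B (nothing connected across the terminals).
Nodal analysis, taking node 2 as the 0 V reference.
Source V1 fixes V_0 = 24 V.
KCL at each unknown node (sum of currents leaving = 0; resistances in Ω):
  Node 1: (V_1 - 24)/20 + (V_1 - 0)/200 = 0
Collecting terms: 0.055 × V_1 = 1.2  =>  V_1 = 21.82 V
V_th = V_1 - V_2 = 21.82 - 0 = 21.82 V
Step 2 — R_th: zero the source — replace V1 by a short circuit (node 2 merges into node 0) — and find the resistance seen between A (node 1) and B (node 0).
Reduce the network between node 1 (A) and node 0 (B) by series/parallel combination:
  Rp1 = R1 ‖ R2 (parallel, both between nodes 0 and 1) = 1/(1/20 + 1/200) = 18.18 Ω
R_th = 18.18 Ω

Final answer: V_th = 21.82 V, R_th = 18.18 Ω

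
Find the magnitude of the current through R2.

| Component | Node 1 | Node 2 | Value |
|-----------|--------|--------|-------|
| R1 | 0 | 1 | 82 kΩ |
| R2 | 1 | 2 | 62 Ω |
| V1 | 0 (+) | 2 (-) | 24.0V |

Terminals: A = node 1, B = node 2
Nodal analysis, taking node 2 as the 0 V reference.
Source V1 fixes V_0 = 24 V.
KCL at each unknown node (sum of currents leaving = 0; resistances in Ω):
  Node 1: (V_1 - 24)/82000 + (V_1 - 0)/62 = 0
Collecting terms: 0.01614 × V_1 = 0.0002927  =>  V_1 = 0.01813 V
I_R2 = (V_1 - V_2)/R2 = (0.01813 - 0)/62 = 0.0002925 A
|I_R2| = 0.0002925 A

Final answer: |I_R2| = 0.0002925 A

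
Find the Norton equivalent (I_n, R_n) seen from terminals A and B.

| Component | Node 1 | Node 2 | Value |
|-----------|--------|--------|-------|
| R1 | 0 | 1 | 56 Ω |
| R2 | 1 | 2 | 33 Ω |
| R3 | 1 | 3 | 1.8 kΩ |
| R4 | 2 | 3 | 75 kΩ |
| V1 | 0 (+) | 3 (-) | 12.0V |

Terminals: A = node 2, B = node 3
Find the Thévenin equivalent first; then I_n = V_th/R_th and R_n = R_th.
Step 1 — V_th is the open-circuit voltage V_A - V_B (nothing connected across the terminals).
Nodal analysis, taking node 3 as the 0 V reference.
Source V1 fixes V_0 = 12 V.
KCL at each unknown node (sum of currents leaving = 0; resistances in Ω):
  Node 1: (V_1 - 12)/56 + (V_1 - V_2)/33 + (V_1 - 0)/1800 = 0
  Node 2: (V_2 - V_1)/33 + (V_2 - 0)/75000 = 0
Collecting terms (coefficients in siemens):
  0.04872·V_1 - 0.0303·V_2 = 0.2143
  0.03032·V_2 - 0.0303·V_1 = 0
Determinant D = (0.04872)(0.03032) - (-0.0303)(-0.0303) = 0.0005586
V_1 = [(0.2143)(0.03032) - (-0.0303)(0)]/D = 11.63 V
V_2 = [(0.04872)(0) - (0.2143)(-0.0303)]/D = 11.62 V
V_th = V_2 - V_3 = 11.62 - 0 = 11.62 V
Step 2 — R_th: zero the source — replace V1 by a short circuit (node 3 merges into node 0) — and find the resistance seen between A (node 2) and B (node 0).
Reduce the network between node 2 (A) and node 0 (B) by series/parallel combination:
  Rp1 = R1 ‖ R3 (parallel, both between nodes 0 and 1) = 1/(1/56 + 1/1800) = 54.31 Ω
  Rs1 = R2 + Rp1 (series, joined only at node 1) = 33 + 54.31 = 87.31 Ω
  Rp2 = R4 ‖ Rs1 (parallel, both between nodes 0 and 2) = 1/(1/75000 + 1/87.31) = 87.21 Ω
R_th = 87.21 Ω
I_n = V_th/R_th = 11.62/87.21 = 0.1333 A, and R_n = R_th = 87.21 Ω

Final answer: I_n = 0.1333 A, R_n = 87.21 Ω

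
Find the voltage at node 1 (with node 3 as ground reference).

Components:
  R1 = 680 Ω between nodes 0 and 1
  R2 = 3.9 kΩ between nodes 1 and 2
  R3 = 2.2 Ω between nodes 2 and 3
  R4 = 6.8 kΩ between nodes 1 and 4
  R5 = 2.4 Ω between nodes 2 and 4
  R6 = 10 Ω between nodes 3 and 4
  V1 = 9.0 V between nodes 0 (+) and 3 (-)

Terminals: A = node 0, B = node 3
Nodal analysis, taking node 3 as the 0 V reference.
Source V1 fixes V_0 = 9 V.
KCL at each unknown node (sum of currents leaving = 0; resistances in Ω):
  Node 1: (V_1 - 9)/680 + (V_1 - V_2)/3900 + (V_1 - V_4)/6800 = 0
  Node 2: (V_2 - V_1)/3900 + (V_2 - 0)/2.2 + (V_2 - V_4)/2.4 = 0
  Node 4: (V_4 - V_1)/6800 + (V_4 - V_2)/2.4 + (V_4 - 0)/10 = 0
Collecting terms (coefficients in siemens):
  0.001874·V_1 - 0.0002564·V_2 - 0.0001471·V_4 = 0.01324
  0.8715·V_2 - 0.0002564·V_1 - 0.4167·V_4 = 0
  0.5168·V_4 - 0.0001471·V_1 - 0.4167·V_2 = 0
Solving these 3 simultaneous equations (Gaussian elimination) gives:
  V_1 = 7.064 V, V_2 = 0.004946 V, V_4 = 0.005997 V
The requested potential is V_1 = 7.064 V.

Final answer: V_1 = 7.064 V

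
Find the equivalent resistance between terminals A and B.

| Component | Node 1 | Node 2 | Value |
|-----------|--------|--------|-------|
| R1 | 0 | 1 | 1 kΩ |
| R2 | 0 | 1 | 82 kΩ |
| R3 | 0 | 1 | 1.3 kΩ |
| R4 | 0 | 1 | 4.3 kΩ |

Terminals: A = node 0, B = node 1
Reduce the network between node 0 (A) and node 1 (B) by series/parallel combination:
  Rp1 = R1 ‖ R2 ‖ R3 ‖ R4 (parallel, all between nodes 0 and 1) = 1/(1/1000 + 1/82000 + 1/1300 + 1/4300) = 496.5 Ω
R_eq = 496.5 Ω

Final answer: 496.5 Ω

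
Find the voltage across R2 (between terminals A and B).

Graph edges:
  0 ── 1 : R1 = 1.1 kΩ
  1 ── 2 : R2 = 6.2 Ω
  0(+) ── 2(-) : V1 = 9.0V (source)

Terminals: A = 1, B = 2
R1 and R2 are in series across V1 (node 0 → node 1 → node 2), and the output A–B is taken across R2, so this is a voltage divider.
Series current: I = V1/(R1 + R2) = 9/(1100 + 6.2) = 9/1106 = 0.008136 A
V_R2 = I × R2 = V1 × R2/(R1 + R2) = 9 × 6.2/1106 = 0.05044 V

Final answer: 0.05044 V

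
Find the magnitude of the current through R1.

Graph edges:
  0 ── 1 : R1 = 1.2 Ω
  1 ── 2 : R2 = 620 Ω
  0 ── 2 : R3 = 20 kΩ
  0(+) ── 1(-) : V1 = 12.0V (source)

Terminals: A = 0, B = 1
Nodal analysis, taking node 1 as the 0 V reference.
Source V1 fixes V_0 = 12 V.
KCL at each unknown node (sum of currents leaving = 0; resistances in Ω):
  Node 2: (V_2 - 0)/620 + (V_2 - 12)/20000 = 0
Collecting terms: 0.001663 × V_2 = 0.0006  =>  V_2 = 0.3608 V
I_R1 = (V_0 - V_1)/R1 = (12 - 0)/1.2 = 10 A
|I_R1| = 10 A

Final answer: |I_R1| = 10 A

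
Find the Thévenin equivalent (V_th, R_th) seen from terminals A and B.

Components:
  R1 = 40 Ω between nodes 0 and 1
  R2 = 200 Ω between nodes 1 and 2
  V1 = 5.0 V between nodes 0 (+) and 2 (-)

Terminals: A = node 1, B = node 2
Step 1 — V_th is the open-circuit voltage V_A - V_B (nothing connected across the terminals).
Nodal analysis, taking node 2 as the 0 V reference.
Source V1 fixes V_0 = 5 V.
KCL at each unknown node (sum of currents leaving = 0; resistances in Ω):
  Node 1: (V_1 - 5)/40 + (V_1 - 0)/200 = 0
Collecting terms: 0.03 × V_1 = 0.125  =>  V_1 = 4.167 V
V_th = V_1 - V_2 = 4.167 - 0 = 4.167 V
Step 2 — R_th: zero the source — replace V1 by a short circuit (node 2 merges into node 0) — and find the resistance seen between A (node 1) and B (node 0).
Reduce the network between node 1 (A) and node 0 (B) by series/parallel combination:
  Rp1 = R1 ‖ R2 (parallel, both between nodes 0 and 1) = 1/(1/40 + 1/200) = 33.33 Ω
R_th = 33.33 Ω

Final answer: V_th = 4.167 V, R_th = 33.33 Ω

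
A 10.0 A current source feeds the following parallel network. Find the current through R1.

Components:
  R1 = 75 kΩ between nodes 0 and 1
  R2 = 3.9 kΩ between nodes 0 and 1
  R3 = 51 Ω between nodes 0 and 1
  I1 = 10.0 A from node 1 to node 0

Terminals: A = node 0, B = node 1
All resistors sit directly between nodes 0 and 1, so they are in parallel and share one voltage V; the full source current 10 A splits among them.
1/R_par = 1/75000 + 1/3900 + 1/51 = 0.01988 S  =>  R_par = 50.31 Ω
V = I × R_par = 10 × 50.31 = 503.1 V
I_R1 = V/R1 = 503.1/75000 = 0.006708 A

Final answer: 0.006708 A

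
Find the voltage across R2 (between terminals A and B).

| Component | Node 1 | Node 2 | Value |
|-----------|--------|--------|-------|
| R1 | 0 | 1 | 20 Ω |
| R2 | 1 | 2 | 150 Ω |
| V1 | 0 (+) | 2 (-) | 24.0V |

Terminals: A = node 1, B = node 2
R1 and R2 are in series across V1 (node 0 → node 1 → node 2), and the output A–B is taken across R2, so this is a voltage divider.
Series current: I = V1/(R1 + R2) = 24/(20 + 150) = 24/170 = 0.1412 A
V_R2 = I × R2 = V1 × R2/(R1 + R2) = 24 × 150/170 = 21.18 V

Final answer: 21.18 V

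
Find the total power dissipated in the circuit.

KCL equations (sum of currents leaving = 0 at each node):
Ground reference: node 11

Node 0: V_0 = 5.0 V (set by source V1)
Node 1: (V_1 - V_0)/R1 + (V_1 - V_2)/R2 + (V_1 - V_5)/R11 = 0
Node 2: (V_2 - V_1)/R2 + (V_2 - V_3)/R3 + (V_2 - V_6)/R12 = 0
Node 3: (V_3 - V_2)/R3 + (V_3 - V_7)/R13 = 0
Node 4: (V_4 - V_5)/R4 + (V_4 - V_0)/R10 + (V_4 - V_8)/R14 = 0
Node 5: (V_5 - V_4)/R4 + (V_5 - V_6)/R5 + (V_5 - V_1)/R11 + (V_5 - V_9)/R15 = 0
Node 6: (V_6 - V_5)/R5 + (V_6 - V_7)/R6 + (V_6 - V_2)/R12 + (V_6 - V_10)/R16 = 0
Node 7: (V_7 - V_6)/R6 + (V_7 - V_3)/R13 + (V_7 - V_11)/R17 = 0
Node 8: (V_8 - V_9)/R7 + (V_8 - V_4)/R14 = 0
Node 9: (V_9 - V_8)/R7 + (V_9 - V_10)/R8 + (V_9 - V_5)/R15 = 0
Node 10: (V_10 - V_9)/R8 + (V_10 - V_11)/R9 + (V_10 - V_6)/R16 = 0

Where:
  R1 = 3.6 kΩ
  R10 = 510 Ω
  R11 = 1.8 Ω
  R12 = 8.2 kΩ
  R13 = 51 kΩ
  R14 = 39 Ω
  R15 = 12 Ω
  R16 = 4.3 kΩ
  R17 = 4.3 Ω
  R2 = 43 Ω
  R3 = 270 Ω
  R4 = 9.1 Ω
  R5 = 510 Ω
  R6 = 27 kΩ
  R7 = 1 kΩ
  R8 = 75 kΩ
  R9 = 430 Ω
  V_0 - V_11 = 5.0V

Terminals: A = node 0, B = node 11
Nodal analysis, taking node 11 as the 0 V reference.
Source V1 fixes V_0 = 5 V.
KCL at each unknown node (sum of currents leaving = 0; resistances in Ω):
  Node 1: (V_1 - 5)/3600 + (V_1 - V_2)/43 + (V_1 - V_5)/1.8 = 0
  Node 2: (V_2 - V_1)/43 + (V_2 - V_3)/270 + (V_2 - V_6)/8200 = 0
  Node 3: (V_3 - V_2)/270 + (V_3 - V_7)/51000 = 0
  Node 4: (V_4 - V_5)/9.1 + (V_4 - 5)/510 + (V_4 - V_8)/39 = 0
  Node 5: (V_5 - V_4)/9.1 + (V_5 - V_6)/510 + (V_5 - V_1)/1.8 + (V_5 - V_9)/12 = 0
  Node 6: (V_6 - V_5)/510 + (V_6 - V_7)/27000 + (V_6 - V_2)/8200 + (V_6 - V_10)/4300 = 0
  Node 7: (V_7 - V_6)/27000 + (V_7 - V_3)/51000 + (V_7 - 0)/4.3 = 0
  Node 8: (V_8 - V_9)/1000 + (V_8 - V_4)/39 = 0
  Node 9: (V_9 - V_8)/1000 + (V_9 - V_10)/75000 + (V_9 - V_5)/12 = 0
  Node 10: (V_10 - V_9)/75000 + (V_10 - 0)/430 + (V_10 - V_6)/4300 = 0
Collecting terms (coefficients in siemens):
  0.5791·V_1 - 0.02326·V_2 - 0.5556·V_5 = 0.001389
  0.02708·V_2 - 0.02326·V_1 - 0.003704·V_3 - 0.000122·V_6 = 0
  0.003723·V_3 - 0.003704·V_2 - 0.00001961·V_7 = 0
  0.1375·V_4 - 0.1099·V_5 - 0.02564·V_8 = 0.009804
  0.7507·V_5 - 0.5556·V_1 - 0.1099·V_4 - 0.001961·V_6 - 0.08333·V_9 = 0
  0.002352·V_6 - 0.000122·V_2 - 0.001961·V_5 - 0.00003704·V_7 - 0.0002326·V_10 = 0
  0.2326·V_7 - 0.00001961·V_3 - 0.00003704·V_6 = 0
  0.02664·V_8 - 0.02564·V_4 - 0.001·V_9 = 0
  0.08435·V_9 - 0.08333·V_5 - 0.001·V_8 - 0.00001333·V_10 = 0
  0.002571·V_10 - 0.0002326·V_6 - 0.00001333·V_9 = 0
Solving these 10 simultaneous equations (Gaussian elimination) gives:
  V_1 = 4.486 V, V_2 = 4.48 V, V_3 = 4.456 V, V_4 = 4.495 V
  V_5 = 4.486 V, V_6 = 4.01 V, V_7 = 0.001014 V, V_8 = 4.495 V
  V_9 = 4.485 V, V_10 = 0.3859 V
Power in each resistor, P = (ΔV)²/R:
  P_R1 = (5 - 4.486)²/3600 = 0.0000734 W
  P_R2 = (4.486 - 4.48)²/43 = 0.0000009001 W
  P_R3 = (4.48 - 4.456)²/270 = 0.00000206 W
  P_R4 = (4.495 - 4.486)²/9.1 = 0.000008763 W
  P_R5 = (4.486 - 4.01)²/510 = 0.0004448 W
  P_R6 = (4.01 - 0.001014)²/27000 = 0.0005952 W
  P_R7 = (4.495 - 4.485)²/1000 = 0.00000008319 W
  P_R8 = (4.485 - 0.3859)²/75000 = 0.0002241 W
  P_R9 = (0.3859 - 0)²/430 = 0.0003463 W
  P_R10 = (5 - 4.495)²/510 = 0.0005003 W
  P_R11 = (4.486 - 4.486)²/1.8 = 0.000000000006407 W
  P_R12 = (4.48 - 4.01)²/8200 = 0.00002695 W
  P_R13 = (4.456 - 0.001014)²/51000 = 0.0003892 W
  P_R14 = (4.495 - 4.495)²/39 = 0.000000003244 W
  P_R15 = (4.486 - 4.485)²/12 = 0.00000002489 W
  P_R16 = (4.01 - 0.3859)²/4300 = 0.003054 W
  P_R17 = (0.001014 - 0)²/4.3 = 0.0000002391 W
P_total = P_R1 + P_R2 + P_R3 + P_R4 + P_R5 + P_R6 + P_R7 + P_R8 + P_R9 + P_R10 + P_R11 + P_R12 + P_R13 + P_R14 + P_R15 + P_R16 + P_R17 = 0.005666 W

Final answer: 0.005666 W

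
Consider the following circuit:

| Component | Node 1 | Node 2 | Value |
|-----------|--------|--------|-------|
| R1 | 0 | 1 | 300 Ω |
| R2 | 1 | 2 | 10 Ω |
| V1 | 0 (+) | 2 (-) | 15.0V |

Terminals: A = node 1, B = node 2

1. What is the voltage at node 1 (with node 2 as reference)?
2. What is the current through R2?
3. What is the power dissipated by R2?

Nodal analysis, taking node 2 as the 0 V reference.
Source V1 fixes V_0 = 15 V.
KCL at each unknown node (sum of currents leaving = 0; resistances in Ω):
  Node 1: (V_1 - 15)/300 + (V_1 - 0)/10 = 0
Collecting terms: 0.1033 × V_1 = 0.05  =>  V_1 = 0.4839 V
Part 1:
  Read off the nodal solution: V_1 = 0.4839 V
Part 2:
  I_R2 = (V_1 - V_2)/R2 = (0.4839 - 0)/10 = 0.04839 A
  Magnitude: I_R2 = 0.04839 A
Part 3:
  I_R2 = (V_1 - V_2)/R2 = (0.4839 - 0)/10 = 0.04839 A
  P_R2 = I_R2² × R2 = (0.04839)² × 10 = 0.02341 W

Final answers:
1. V_1 = 0.4839 V
2. I_R2 = 0.04839 A
3. P_R2 = 0.02341 W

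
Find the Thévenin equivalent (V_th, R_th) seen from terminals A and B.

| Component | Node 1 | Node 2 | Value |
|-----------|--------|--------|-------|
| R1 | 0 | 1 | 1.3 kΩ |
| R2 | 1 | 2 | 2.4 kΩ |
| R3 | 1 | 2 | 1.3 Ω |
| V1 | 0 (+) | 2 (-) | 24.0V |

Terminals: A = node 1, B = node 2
Step 1 — V_th is the open-circuit voltage V_A - V_B (nothing connected across the terminals).
Nodal analysis, taking node 2 as the 0 V reference.
Source V1 fixes V_0 = 24 V.
KCL at each unknown node (sum of currents leaving = 0; resistances in Ω):
  Node 1: (V_1 - 24)/1300 + (V_1 - 0)/2400 + (V_1 - 0)/1.3 = 0
Collecting terms: 0.7704 × V_1 = 0.01846  =>  V_1 = 0.02396 V
V_th = V_1 - V_2 = 0.02396 - 0 = 0.02396 V
Step 2 — R_th: zero the source — replace V1 by a short circuit (node 2 merges into node 0) — and find the resistance seen between A (node 1) and B (node 0).
Reduce the network between node 1 (A) and node 0 (B) by series/parallel combination:
  Rp1 = R1 ‖ R2 ‖ R3 (parallel, all between nodes 0 and 1) = 1/(1/1300 + 1/2400 + 1/1.3) = 1.298 Ω
R_th = 1.298 Ω

Final answer: V_th = 0.02396 V, R_th = 1.298 Ω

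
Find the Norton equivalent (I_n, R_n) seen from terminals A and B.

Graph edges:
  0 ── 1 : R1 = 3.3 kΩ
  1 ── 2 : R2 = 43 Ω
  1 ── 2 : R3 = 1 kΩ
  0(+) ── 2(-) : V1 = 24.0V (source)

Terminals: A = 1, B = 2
Find the Thévenin equivalent first; then I_n = V_th/R_th and R_n = R_th.
Step 1 — V_th is the open-circuit voltage V_A - V_B (nothing connected across the terminals).
Nodal analysis, taking node 2 as the 0 V reference.
Source V1 fixes V_0 = 24 V.
KCL at each unknown node (sum of currents leaving = 0; resistances in Ω):
  Node 1: (V_1 - 24)/3300 + (V_1 - 0)/43 + (V_1 - 0)/1000 = 0
Collecting terms: 0.02456 × V_1 = 0.007273  =>  V_1 = 0.2961 V
V_th = V_1 - V_2 = 0.2961 - 0 = 0.2961 V
Step 2 — R_th: zero the source — replace V1 by a short circuit (node 2 merges into node 0) — and find the resistance seen between A (node 1) and B (node 0).
Reduce the network between node 1 (A) and node 0 (B) by series/parallel combination:
  Rp1 = R1 ‖ R2 ‖ R3 (parallel, all between nodes 0 and 1) = 1/(1/3300 + 1/43 + 1/1000) = 40.72 Ω
R_th = 40.72 Ω
I_n = V_th/R_th = 0.2961/40.72 = 0.007273 A, and R_n = R_th = 40.72 Ω

Final answer: I_n = 0.007273 A, R_n = 40.72 Ω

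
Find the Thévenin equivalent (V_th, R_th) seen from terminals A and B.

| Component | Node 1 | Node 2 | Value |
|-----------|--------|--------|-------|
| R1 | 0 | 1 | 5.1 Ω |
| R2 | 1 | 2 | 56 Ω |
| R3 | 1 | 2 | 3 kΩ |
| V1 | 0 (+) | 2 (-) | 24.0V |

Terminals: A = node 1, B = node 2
Step 1 — V_th is the open-circuit voltage V_A - V_B (nothing connected across the terminals).
Nodal analysis, taking node 2 as the 0 V reference.
Source V1 fixes V_0 = 24 V.
KCL at each unknown node (sum of currents leaving = 0; resistances in Ω):
  Node 1: (V_1 - 24)/5.1 + (V_1 - 0)/56 + (V_1 - 0)/3000 = 0
Collecting terms: 0.2143 × V_1 = 4.706  =>  V_1 = 21.96 V
V_th = V_1 - V_2 = 21.96 - 0 = 21.96 V
Step 2 — R_th: zero the source — replace V1 by a short circuit (node 2 merges into node 0) — and find the resistance seen between A (node 1) and B (node 0).
Reduce the network between node 1 (A) and node 0 (B) by series/parallel combination:
  Rp1 = R1 ‖ R2 ‖ R3 (parallel, all between nodes 0 and 1) = 1/(1/5.1 + 1/56 + 1/3000) = 4.667 Ω
R_th = 4.667 Ω

Final answer: V_th = 21.96 V, R_th = 4.667 Ω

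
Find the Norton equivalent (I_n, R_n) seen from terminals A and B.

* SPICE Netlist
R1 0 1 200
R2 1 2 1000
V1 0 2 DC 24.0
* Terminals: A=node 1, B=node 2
Find the Thévenin equivalent first; then I_n = V_th/R_th and R_n = R_th.
Step 1 — V_th is the open-circuit voltage V_A - V_B (nothing connected across the terminals).
Nodal analysis, taking node 2 as the 0 V reference.
Source V1 fixes V_0 = 24 V.
KCL at each unknown node (sum of currents leaving = 0; resistances in Ω):
  Node 1: (V_1 - 24)/200 + (V_1 - 0)/1000 = 0
Collecting terms: 0.006 × V_1 = 0.12  =>  V_1 = 20 V
V_th = V_1 - V_2 = 20 - 0 = 20 V
Step 2 — R_th: zero the source — replace V1 by a short circuit (node 2 merges into node 0) — and find the resistance seen between A (node 1) and B (node 0).
Reduce the network between node 1 (A) and node 0 (B) by series/parallel combination:
  Rp1 = R1 ‖ R2 (parallel, both between nodes 0 and 1) = 1/(1/200 + 1/1000) = 166.7 Ω
R_th = 166.7 Ω
I_n = V_th/R_th = 20/166.7 = 0.12 A, and R_n = R_th = 166.7 Ω

Final answer: I_n = 0.12 A, R_n = 166.7 Ω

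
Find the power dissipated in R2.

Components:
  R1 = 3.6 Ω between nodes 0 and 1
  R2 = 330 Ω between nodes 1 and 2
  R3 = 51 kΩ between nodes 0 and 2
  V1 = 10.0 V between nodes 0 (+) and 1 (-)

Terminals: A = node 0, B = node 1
Nodal analysis, taking node 1 as the 0 V reference.
Source V1 fixes V_0 = 10 V.
KCL at each unknown node (sum of currents leaving = 0; resistances in Ω):
  Node 2: (V_2 - 0)/330 + (V_2 - 10)/51000 = 0
Collecting terms: 0.00305 × V_2 = 0.0001961  =>  V_2 = 0.06429 V
I_R2 = (V_1 - V_2)/R2 = (0 - 0.06429)/330 = -0.0001948 A
P_R2 = I_R2² × R2 = (-0.0001948)² × 330 = 0.00001252 W

Final answer: 1.252e-05 W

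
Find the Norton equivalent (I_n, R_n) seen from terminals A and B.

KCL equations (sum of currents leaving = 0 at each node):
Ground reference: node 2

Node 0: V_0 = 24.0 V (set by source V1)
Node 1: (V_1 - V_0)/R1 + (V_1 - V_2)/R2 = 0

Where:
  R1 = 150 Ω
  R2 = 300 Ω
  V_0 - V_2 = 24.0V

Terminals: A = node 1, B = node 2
Find the Thévenin equivalent first; then I_n = V_th/R_th and R_n = R_th.
Step 1 — V_th is the open-circuit voltage V_A - V_B (nothing connected across the terminals).
Nodal analysis, taking node 2 as the 0 V reference.
Source V1 fixes V_0 = 24 V.
KCL at each unknown node (sum of currents leaving = 0; resistances in Ω):
  Node 1: (V_1 - 24)/150 + (V_1 - 0)/300 = 0
Collecting terms: 0.01 × V_1 = 0.16  =>  V_1 = 16 V
V_th = V_1 - V_2 = 16 - 0 = 16 V
Step 2 — R_th: zero the source — replace V1 by a short circuit (node 2 merges into node 0) — and find the resistance seen between A (node 1) and B (node 0).
Reduce the network between node 1 (A) and node 0 (B) by series/parallel combination:
  Rp1 = R1 ‖ R2 (parallel, both between nodes 0 and 1) = 1/(1/150 + 1/300) = 100 Ω
R_th = 100 Ω
I_n = V_th/R_th = 16/100 = 0.16 A, and R_n = R_th = 100 Ω

Final answer: I_n = 0.16 A, R_n = 100 Ω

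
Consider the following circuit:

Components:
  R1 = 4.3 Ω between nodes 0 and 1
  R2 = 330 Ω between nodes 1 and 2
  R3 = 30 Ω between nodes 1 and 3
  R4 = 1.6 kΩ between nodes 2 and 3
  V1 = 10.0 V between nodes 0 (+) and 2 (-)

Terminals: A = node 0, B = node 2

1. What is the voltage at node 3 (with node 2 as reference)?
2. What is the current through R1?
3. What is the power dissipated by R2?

Nodal analysis, taking node 2 as the 0 V reference.
Source V1 fixes V_0 = 10 V.
KCL at each unknown node (sum of currents leaving = 0; resistances in Ω):
  Node 1: (V_1 - 10)/4.3 + (V_1 - 0)/330 + (V_1 - V_3)/30 = 0
  Node 3: (V_3 - V_1)/30 + (V_3 - 0)/1600 = 0
Collecting terms (coefficients in siemens):
  0.2689·V_1 - 0.03333·V_3 = 2.326
  0.03396·V_3 - 0.03333·V_1 = 0
Determinant D = (0.2689)(0.03396) - (-0.03333)(-0.03333) = 0.008021
V_1 = [(2.326)(0.03396) - (-0.03333)(0)]/D = 9.846 V
V_3 = [(0.2689)(0) - (2.326)(-0.03333)]/D = 9.665 V
Part 1:
  Read off the nodal solution: V_3 = 9.665 V
Part 2:
  I_R1 = (V_0 - V_1)/R1 = (10 - 9.846)/4.3 = 0.03588 A
  Magnitude: I_R1 = 0.03588 A
Part 3:
  I_R2 = (V_1 - V_2)/R2 = (9.846 - 0)/330 = 0.02984 A
  P_R2 = I_R2² × R2 = (0.02984)² × 330 = 0.2938 W

Final answers:
1. V_3 = 9.665 V
2. I_R1 = 0.03588 A
3. P_R2 = 0.2938 W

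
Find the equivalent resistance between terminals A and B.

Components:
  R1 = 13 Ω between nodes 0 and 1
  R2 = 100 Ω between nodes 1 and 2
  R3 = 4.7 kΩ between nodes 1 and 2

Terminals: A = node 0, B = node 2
Reduce the network between node 0 (A) and node 2 (B) by series/parallel combination:
  Rp1 = R2 ‖ R3 (parallel, both between nodes 1 and 2) = 1/(1/100 + 1/4700) = 97.92 Ω
  Rs1 = R1 + Rp1 (series, joined only at node 1) = 13 + 97.92 = 110.9 Ω
R_eq = 110.9 Ω

Final answer: 110.9 Ω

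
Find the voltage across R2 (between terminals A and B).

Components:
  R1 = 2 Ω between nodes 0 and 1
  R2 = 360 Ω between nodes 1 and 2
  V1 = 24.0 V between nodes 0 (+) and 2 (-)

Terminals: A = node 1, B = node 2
R1 and R2 are in series across V1 (node 0 → node 1 → node 2), and the output A–B is taken across R2, so this is a voltage divider.
Series current: I = V1/(R1 + R2) = 24/(2 + 360) = 24/362 = 0.0663 A
V_R2 = I × R2 = V1 × R2/(R1 + R2) = 24 × 360/362 = 23.87 V

Final answer: 23.87 V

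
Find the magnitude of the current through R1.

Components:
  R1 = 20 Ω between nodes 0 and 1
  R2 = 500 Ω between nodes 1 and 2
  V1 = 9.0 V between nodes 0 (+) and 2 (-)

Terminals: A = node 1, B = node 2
Nodal analysis, taking node 2 as the 0 V reference.
Source V1 fixes V_0 = 9 V.
KCL at each unknown node (sum of currents leaving = 0; resistances in Ω):
  Node 1: (V_1 - 9)/20 + (V_1 - 0)/500 = 0
Collecting terms: 0.052 × V_1 = 0.45  =>  V_1 = 8.654 V
I_R1 = (V_0 - V_1)/R1 = (9 - 8.654)/20 = 0.01731 A
|I_R1| = 0.01731 A

Final answer: |I_R1| = 0.01731 A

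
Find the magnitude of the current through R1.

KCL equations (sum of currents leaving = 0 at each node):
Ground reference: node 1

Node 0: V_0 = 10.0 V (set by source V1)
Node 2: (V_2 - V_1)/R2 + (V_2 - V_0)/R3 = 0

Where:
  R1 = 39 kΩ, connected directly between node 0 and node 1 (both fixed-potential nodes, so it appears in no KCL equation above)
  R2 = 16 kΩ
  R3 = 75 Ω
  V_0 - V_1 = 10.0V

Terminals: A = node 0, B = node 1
Nodal analysis, taking node 1 as the 0 V reference.
Source V1 fixes V_0 = 10 V.
KCL at each unknown node (sum of currents leaving = 0; resistances in Ω):
  Node 2: (V_2 - 0)/16000 + (V_2 - 10)/75 = 0
Collecting terms: 0.0134 × V_2 = 0.1333  =>  V_2 = 9.953 V
I_R1 = (V_0 - V_1)/R1 = (10 - 0)/39000 = 0.0002564 A
|I_R1| = 0.0002564 A

Final answer: |I_R1| = 0.0002564 A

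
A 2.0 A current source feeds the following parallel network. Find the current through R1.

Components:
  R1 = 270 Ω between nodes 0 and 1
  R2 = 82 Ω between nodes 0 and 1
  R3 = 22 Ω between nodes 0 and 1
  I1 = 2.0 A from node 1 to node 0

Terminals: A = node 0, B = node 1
All resistors sit directly between nodes 0 and 1, so they are in parallel and share one voltage V; the full source current 2 A splits among them.
1/R_par = 1/270 + 1/82 + 1/22 = 0.06135 S  =>  R_par = 16.3 Ω
V = I × R_par = 2 × 16.3 = 32.6 V
I_R1 = V/R1 = 32.6/270 = 0.1207 A

Final answer: 0.1207 A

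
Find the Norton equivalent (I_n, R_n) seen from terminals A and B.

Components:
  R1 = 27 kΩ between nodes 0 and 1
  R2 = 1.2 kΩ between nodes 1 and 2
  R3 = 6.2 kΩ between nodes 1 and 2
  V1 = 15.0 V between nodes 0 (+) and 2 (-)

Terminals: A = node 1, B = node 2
Find the Thévenin equivalent first; then I_n = V_th/R_th and R_n = R_th.
Step 1 — V_th is the open-circuit voltage V_A - V_B (nothing connected across the terminals).
Nodal analysis, taking node 2 as the 0 V reference.
Source V1 fixes V_0 = 15 V.
KCL at each unknown node (sum of currents leaving = 0; resistances in Ω):
  Node 1: (V_1 - 15)/27000 + (V_1 - 0)/1200 + (V_1 - 0)/6200 = 0
Collecting terms: 0.001032 × V_1 = 0.0005556  =>  V_1 = 0.5385 V
V_th = V_1 - V_2 = 0.5385 - 0 = 0.5385 V
Step 2 — R_th: zero the source — replace V1 by a short circuit (node 2 merges into node 0) — and find the resistance seen between A (node 1) and B (node 0).
Reduce the network between node 1 (A) and node 0 (B) by series/parallel combination:
  Rp1 = R1 ‖ R2 ‖ R3 (parallel, all between nodes 0 and 1) = 1/(1/27000 + 1/1200 + 1/6200) = 969.3 Ω
R_th = 969.3 Ω
I_n = V_th/R_th = 0.5385/969.3 = 0.0005556 A, and R_n = R_th = 969.3 Ω

Final answer: I_n = 0.0005556 A, R_n = 969.3 Ω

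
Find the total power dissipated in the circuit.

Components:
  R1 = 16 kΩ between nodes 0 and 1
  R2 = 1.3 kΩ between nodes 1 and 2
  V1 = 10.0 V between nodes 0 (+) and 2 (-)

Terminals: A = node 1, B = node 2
Nodal analysis, taking node 2 as the 0 V reference.
Source V1 fixes V_0 = 10 V.
KCL at each unknown node (sum of currents leaving = 0; resistances in Ω):
  Node 1: (V_1 - 10)/16000 + (V_1 - 0)/1300 = 0
Collecting terms: 0.0008317 × V_1 = 0.000625  =>  V_1 = 0.7514 V
Power in each resistor, P = (ΔV)²/R:
  P_R1 = (10 - 0.7514)²/16000 = 0.005346 W
  P_R2 = (0.7514 - 0)²/1300 = 0.0004344 W
P_total = P_R1 + P_R2 = 0.00578 W

Final answer: 0.00578 W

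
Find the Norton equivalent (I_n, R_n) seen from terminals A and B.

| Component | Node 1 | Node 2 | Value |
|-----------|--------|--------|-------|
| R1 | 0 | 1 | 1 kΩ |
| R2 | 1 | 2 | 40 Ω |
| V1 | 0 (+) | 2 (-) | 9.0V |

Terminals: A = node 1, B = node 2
Find the Thévenin equivalent first; then I_n = V_th/R_th and R_n = R_th.
Step 1 — V_th is the open-circuit voltage V_A - V_B (nothing connected across the terminals).
Nodal analysis, taking node 2 as the 0 V reference.
Source V1 fixes V_0 = 9 V.
KCL at each unknown node (sum of currents leaving = 0; resistances in Ω):
  Node 1: (V_1 - 9)/1000 + (V_1 - 0)/40 = 0
Collecting terms: 0.026 × V_1 = 0.009  =>  V_1 = 0.3462 V
V_th = V_1 - V_2 = 0.3462 - 0 = 0.3462 V
Step 2 — R_th: zero the source — replace V1 by a short circuit (node 2 merges into node 0) — and find the resistance seen between A (node 1) and B (node 0).
Reduce the network between node 1 (A) and node 0 (B) by series/parallel combination:
  Rp1 = R1 ‖ R2 (parallel, both between nodes 0 and 1) = 1/(1/1000 + 1/40) = 38.46 Ω
R_th = 38.46 Ω
I_n = V_th/R_th = 0.3462/38.46 = 0.009 A, and R_n = R_th = 38.46 Ω

Final answer: I_n = 0.009 A, R_n = 38.46 Ω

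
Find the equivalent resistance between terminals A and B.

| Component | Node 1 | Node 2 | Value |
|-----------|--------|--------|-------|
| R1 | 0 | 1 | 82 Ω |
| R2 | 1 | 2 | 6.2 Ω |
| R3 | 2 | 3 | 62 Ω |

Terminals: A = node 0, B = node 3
Reduce the network between node 0 (A) and node 3 (B) by series/parallel combination:
  Rs1 = R1 + R2 (series, joined only at node 1) = 82 + 6.2 = 88.2 Ω
  Rs2 = R3 + Rs1 (series, joined only at node 2) = 62 + 88.2 = 150.2 Ω
R_eq = 150.2 Ω

Final answer: 150.2 Ω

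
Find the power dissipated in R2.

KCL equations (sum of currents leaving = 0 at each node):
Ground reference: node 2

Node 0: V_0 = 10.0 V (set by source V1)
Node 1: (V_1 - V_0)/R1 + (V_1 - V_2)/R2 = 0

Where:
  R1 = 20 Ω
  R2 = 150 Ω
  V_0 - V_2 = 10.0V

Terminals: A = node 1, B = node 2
Nodal analysis, taking node 2 as the 0 V reference.
Source V1 fixes V_0 = 10 V.
KCL at each unknown node (sum of currents leaving = 0; resistances in Ω):
  Node 1: (V_1 - 10)/20 + (V_1 - 0)/150 = 0
Collecting terms: 0.05667 × V_1 = 0.5  =>  V_1 = 8.824 V
I_R2 = (V_1 - V_2)/R2 = (8.824 - 0)/150 = 0.05882 A
P_R2 = I_R2² × R2 = (0.05882)² × 150 = 0.519 W

Final answer: 0.519 W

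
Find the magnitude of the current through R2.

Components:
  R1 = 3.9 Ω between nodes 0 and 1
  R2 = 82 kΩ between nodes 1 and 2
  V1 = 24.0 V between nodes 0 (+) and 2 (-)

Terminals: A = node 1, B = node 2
Nodal analysis, taking node 2 as the 0 V reference.
Source V1 fixes V_0 = 24 V.
KCL at each unknown node (sum of currents leaving = 0; resistances in Ω):
  Node 1: (V_1 - 24)/3.9 + (V_1 - 0)/82000 = 0
Collecting terms: 0.2564 × V_1 = 6.154  =>  V_1 = 24 V
I_R2 = (V_1 - V_2)/R2 = (24 - 0)/82000 = 0.0002927 A
|I_R2| = 0.0002927 A

Final answer: |I_R2| = 0.0002927 A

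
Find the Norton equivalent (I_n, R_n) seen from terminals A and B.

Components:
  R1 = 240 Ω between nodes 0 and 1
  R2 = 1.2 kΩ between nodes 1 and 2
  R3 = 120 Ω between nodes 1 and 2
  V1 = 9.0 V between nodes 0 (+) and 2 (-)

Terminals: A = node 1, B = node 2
Find the Thévenin equivalent first; then I_n = V_th/R_th and R_n = R_th.
Step 1 — V_th is the open-circuit voltage V_A - V_B (nothing connected across the terminals).
Nodal analysis, taking node 2 as the 0 V reference.
Source V1 fixes V_0 = 9 V.
KCL at each unknown node (sum of currents leaving = 0; resistances in Ω):
  Node 1: (V_1 - 9)/240 + (V_1 - 0)/1200 + (V_1 - 0)/120 = 0
Collecting terms: 0.01333 × V_1 = 0.0375  =>  V_1 = 2.812 V
V_th = V_1 - V_2 = 2.812 - 0 = 2.812 V
Step 2 — R_th: zero the source — replace V1 by a short circuit (node 2 merges into node 0) — and find the resistance seen between A (node 1) and B (node 0).
Reduce the network between node 1 (A) and node 0 (B) by series/parallel combination:
  Rp1 = R1 ‖ R2 ‖ R3 (parallel, all between nodes 0 and 1) = 1/(1/240 + 1/1200 + 1/120) = 75 Ω
R_th = 75 Ω
I_n = V_th/R_th = 2.812/75 = 0.0375 A, and R_n = R_th = 75 Ω

Final answer: I_n = 0.0375 A, R_n = 75 Ω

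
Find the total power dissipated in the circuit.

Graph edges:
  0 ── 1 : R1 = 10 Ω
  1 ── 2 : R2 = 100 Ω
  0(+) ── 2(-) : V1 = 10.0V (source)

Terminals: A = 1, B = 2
Nodal analysis, taking node 2 as the 0 V reference.
Source V1 fixes V_0 = 10 V.
KCL at each unknown node (sum of currents leaving = 0; resistances in Ω):
  Node 1: (V_1 - 10)/10 + (V_1 - 0)/100 = 0
Collecting terms: 0.11 × V_1 = 1  =>  V_1 = 9.091 V
Power in each resistor, P = (ΔV)²/R:
  P_R1 = (10 - 9.091)²/10 = 0.08264 W
  P_R2 = (9.091 - 0)²/100 = 0.8264 W
P_total = P_R1 + P_R2 = 0.9091 W

Final answer: 0.9091 W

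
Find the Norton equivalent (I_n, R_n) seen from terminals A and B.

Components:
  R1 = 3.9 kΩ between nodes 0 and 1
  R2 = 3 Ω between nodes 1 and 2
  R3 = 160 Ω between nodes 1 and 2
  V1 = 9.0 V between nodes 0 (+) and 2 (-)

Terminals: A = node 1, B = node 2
Find the Thévenin equivalent first; then I_n = V_th/R_th and R_n = R_th.
Step 1 — V_th is the open-circuit voltage V_A - V_B (nothing connected across the terminals).
Nodal analysis, taking node 2 as the 0 V reference.
Source V1 fixes V_0 = 9 V.
KCL at each unknown node (sum of currents leaving = 0; resistances in Ω):
  Node 1: (V_1 - 9)/3900 + (V_1 - 0)/3 + (V_1 - 0)/160 = 0
Collecting terms: 0.3398 × V_1 = 0.002308  =>  V_1 = 0.006791 V
V_th = V_1 - V_2 = 0.006791 - 0 = 0.006791 V
Step 2 — R_th: zero the source — replace V1 by a short circuit (node 2 merges into node 0) — and find the resistance seen between A (node 1) and B (node 0).
Reduce the network between node 1 (A) and node 0 (B) by series/parallel combination:
  Rp1 = R1 ‖ R2 ‖ R3 (parallel, all between nodes 0 and 1) = 1/(1/3900 + 1/3 + 1/160) = 2.943 Ω
R_th = 2.943 Ω
I_n = V_th/R_th = 0.006791/2.943 = 0.002308 A, and R_n = R_th = 2.943 Ω

Final answer: I_n = 0.002308 A, R_n = 2.943 Ω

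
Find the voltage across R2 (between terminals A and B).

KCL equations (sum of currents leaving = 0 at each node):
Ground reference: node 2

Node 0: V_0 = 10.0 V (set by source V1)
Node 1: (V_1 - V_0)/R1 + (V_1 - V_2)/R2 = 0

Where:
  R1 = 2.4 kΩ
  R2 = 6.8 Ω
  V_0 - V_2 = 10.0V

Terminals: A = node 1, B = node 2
R1 and R2 are in series across V1 (node 0 → node 1 → node 2), and the output A–B is taken across R2, so this is a voltage divider.
Series current: I = V1/(R1 + R2) = 10/(2400 + 6.8) = 10/2407 = 0.004155 A
V_R2 = I × R2 = V1 × R2/(R1 + R2) = 10 × 6.8/2407 = 0.02825 V

Final answer: 0.02825 V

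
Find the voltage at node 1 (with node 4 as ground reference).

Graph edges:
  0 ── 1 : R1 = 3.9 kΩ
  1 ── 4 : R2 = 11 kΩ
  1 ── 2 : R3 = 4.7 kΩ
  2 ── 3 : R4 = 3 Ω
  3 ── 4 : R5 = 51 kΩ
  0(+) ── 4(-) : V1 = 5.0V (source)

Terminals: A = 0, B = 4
Nodal analysis, taking node 4 as the 0 V reference.
Source V1 fixes V_0 = 5 V.
KCL at each unknown node (sum of currents leaving = 0; resistances in Ω):
  Node 1: (V_1 - 5)/3900 + (V_1 - 0)/11000 + (V_1 - V_2)/4700 = 0
  Node 2: (V_2 - V_1)/4700 + (V_2 - V_3)/3 = 0
  Node 3: (V_3 - V_2)/3 + (V_3 - 0)/51000 = 0
Collecting terms (coefficients in siemens):
  0.0005601·V_1 - 0.0002128·V_2 = 0.001282
  0.3335·V_2 - 0.0002128·V_1 - 0.3333·V_3 = 0
  0.3334·V_3 - 0.3333·V_2 = 0
Solving these 3 simultaneous equations (Gaussian elimination) gives:
  V_1 = 3.51 V, V_2 = 3.214 V, V_3 = 3.214 V
The requested potential is V_1 = 3.51 V.

Final answer: V_1 = 3.51 V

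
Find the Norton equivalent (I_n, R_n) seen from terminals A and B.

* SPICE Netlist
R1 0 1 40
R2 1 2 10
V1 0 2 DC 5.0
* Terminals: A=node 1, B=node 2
Find the Thévenin equivalent first; then I_n = V_th/R_th and R_n = R_th.
Step 1 — V_th is the open-circuit voltage V_A - V_B (nothing connected across the terminals).
Nodal analysis, taking node 2 as the 0 V reference.
Source V1 fixes V_0 = 5 V.
KCL at each unknown node (sum of currents leaving = 0; resistances in Ω):
  Node 1: (V_1 - 5)/40 + (V_1 - 0)/10 = 0
Collecting terms: 0.125 × V_1 = 0.125  =>  V_1 = 1 V
V_th = V_1 - V_2 = 1 - 0 = 1 V
Step 2 — R_th: zero the source — replace V1 by a short circuit (node 2 merges into node 0) — and find the resistance seen between A (node 1) and B (node 0).
Reduce the network between node 1 (A) and node 0 (B) by series/parallel combination:
  Rp1 = R1 ‖ R2 (parallel, both between nodes 0 and 1) = 1/(1/40 + 1/10) = 8 Ω
R_th = 8 Ω
I_n = V_th/R_th = 1/8 = 0.125 A, and R_n = R_th = 8 Ω

Final answer: I_n = 0.125 A, R_n = 8 Ω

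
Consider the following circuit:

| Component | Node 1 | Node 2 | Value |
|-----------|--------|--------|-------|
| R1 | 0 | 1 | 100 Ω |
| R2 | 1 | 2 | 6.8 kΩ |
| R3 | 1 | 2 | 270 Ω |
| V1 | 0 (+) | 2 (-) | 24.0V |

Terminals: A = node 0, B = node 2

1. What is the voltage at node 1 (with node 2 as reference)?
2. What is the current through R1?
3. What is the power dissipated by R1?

Nodal analysis, taking node 2 as the 0 V reference.
Source V1 fixes V_0 = 24 V.
KCL at each unknown node (sum of currents leaving = 0; resistances in Ω):
  Node 1: (V_1 - 24)/100 + (V_1 - 0)/6800 + (V_1 - 0)/270 = 0
Collecting terms: 0.01385 × V_1 = 0.24  =>  V_1 = 17.33 V
Part 1:
  Read off the nodal solution: V_1 = 17.33 V
Part 2:
  I_R1 = (V_0 - V_1)/R1 = (24 - 17.33)/100 = 0.06672 A
  Magnitude: I_R1 = 0.06672 A
Part 3:
  I_R1 = (V_0 - V_1)/R1 = (24 - 17.33)/100 = 0.06672 A
  P_R1 = I_R1² × R1 = (0.06672)² × 100 = 0.4452 W

Final answers:
1. V_1 = 17.33 V
2. I_R1 = 0.06672 A
3. P_R1 = 0.4452 W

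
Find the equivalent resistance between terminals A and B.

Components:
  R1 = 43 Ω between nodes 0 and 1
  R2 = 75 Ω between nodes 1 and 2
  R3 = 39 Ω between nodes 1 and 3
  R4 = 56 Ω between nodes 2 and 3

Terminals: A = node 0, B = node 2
Reduce the network between node 0 (A) and node 2 (B) by series/parallel combination:
  Rs1 = R3 + R4 (series, joined only at node 3) = 39 + 56 = 95 Ω
  Rp1 = R2 ‖ Rs1 (parallel, both between nodes 1 and 2) = 1/(1/75 + 1/95) = 41.91 Ω
  Rs2 = R1 + Rp1 (series, joined only at node 1) = 43 + 41.91 = 84.91 Ω
R_eq = 84.91 Ω

Final answer: 84.91 Ω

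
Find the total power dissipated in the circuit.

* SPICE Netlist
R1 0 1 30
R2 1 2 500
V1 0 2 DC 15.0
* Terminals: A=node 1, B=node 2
Nodal analysis, taking node 2 as the 0 V reference.
Source V1 fixes V_0 = 15 V.
KCL at each unknown node (sum of currents leaving = 0; resistances in Ω):
  Node 1: (V_1 - 15)/30 + (V_1 - 0)/500 = 0
Collecting terms: 0.03533 × V_1 = 0.5  =>  V_1 = 14.15 V
Power in each resistor, P = (ΔV)²/R:
  P_R1 = (15 - 14.15)²/30 = 0.02403 W
  P_R2 = (14.15 - 0)²/500 = 0.4005 W
P_total = P_R1 + P_R2 = 0.4245 W

Final answer: 0.4245 W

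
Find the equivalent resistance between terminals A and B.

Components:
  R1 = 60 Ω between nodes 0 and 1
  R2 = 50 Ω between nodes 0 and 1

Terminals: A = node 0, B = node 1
Reduce the network between node 0 (A) and node 1 (B) by series/parallel combination:
  Rp1 = R1 ‖ R2 (parallel, both between nodes 0 and 1) = 1/(1/60 + 1/50) = 27.27 Ω
R_eq = 27.27 Ω

Final answer: 27.27 Ω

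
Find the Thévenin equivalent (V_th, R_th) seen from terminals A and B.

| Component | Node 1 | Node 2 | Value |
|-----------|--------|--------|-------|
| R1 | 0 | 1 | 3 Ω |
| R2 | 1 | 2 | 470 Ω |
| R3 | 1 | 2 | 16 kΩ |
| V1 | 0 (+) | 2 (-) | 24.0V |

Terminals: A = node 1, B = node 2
Step 1 — V_th is the open-circuit voltage V_A - V_B (nothing connected across the terminals).
Nodal analysis, taking node 2 as the 0 V reference.
Source V1 fixes V_0 = 24 V.
KCL at each unknown node (sum of currents leaving = 0; resistances in Ω):
  Node 1: (V_1 - 24)/3 + (V_1 - 0)/470 + (V_1 - 0)/16000 = 0
Collecting terms: 0.3355 × V_1 = 8  =>  V_1 = 23.84 V
V_th = V_1 - V_2 = 23.84 - 0 = 23.84 V
Step 2 — R_th: zero the source — replace V1 by a short circuit (node 2 merges into node 0) — and find the resistance seen between A (node 1) and B (node 0).
Reduce the network between node 1 (A) and node 0 (B) by series/parallel combination:
  Rp1 = R1 ‖ R2 ‖ R3 (parallel, all between nodes 0 and 1) = 1/(1/3 + 1/470 + 1/16000) = 2.98 Ω
R_th = 2.98 Ω

Final answer: V_th = 23.84 V, R_th = 2.98 Ω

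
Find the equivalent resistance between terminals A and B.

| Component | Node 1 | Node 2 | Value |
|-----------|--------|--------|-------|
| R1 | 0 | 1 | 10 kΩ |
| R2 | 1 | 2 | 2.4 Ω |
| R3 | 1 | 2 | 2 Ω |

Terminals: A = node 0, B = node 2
Reduce the network between node 0 (A) and node 2 (B) by series/parallel combination:
  Rp1 = R2 ‖ R3 (parallel, both between nodes 1 and 2) = 1/(1/2.4 + 1/2) = 1.091 Ω
  Rs1 = R1 + Rp1 (series, joined only at node 1) = 10000 + 1.091 = 10000 Ω
R_eq = 10 kΩ

Final answer: 10 kΩ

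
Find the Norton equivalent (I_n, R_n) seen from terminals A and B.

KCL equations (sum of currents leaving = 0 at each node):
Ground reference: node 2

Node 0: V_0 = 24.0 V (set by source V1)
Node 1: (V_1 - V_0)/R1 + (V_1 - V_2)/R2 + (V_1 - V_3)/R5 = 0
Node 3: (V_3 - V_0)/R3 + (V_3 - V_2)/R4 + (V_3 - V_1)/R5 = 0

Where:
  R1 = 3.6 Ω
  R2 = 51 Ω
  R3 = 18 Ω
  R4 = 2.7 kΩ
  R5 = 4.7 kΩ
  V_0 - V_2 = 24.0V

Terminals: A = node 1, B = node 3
Find the Thévenin equivalent first; then I_n = V_th/R_th and R_n = R_th.
Step 1 — V_th is the open-circuit voltage V_A - V_B (nothing connected across the terminals).
Nodal analysis, taking node 2 as the 0 V reference.
Source V1 fixes V_0 = 24 V.
KCL at each unknown node (sum of currents leaving = 0; resistances in Ω):
  Node 1: (V_1 - 24)/3.6 + (V_1 - 0)/51 + (V_1 - V_3)/4700 = 0
  Node 3: (V_3 - 24)/18 + (V_3 - 0)/2700 + (V_3 - V_1)/4700 = 0
Collecting terms (coefficients in siemens):
  0.2976·V_1 - 0.0002128·V_3 = 6.667
  0.05614·V_3 - 0.0002128·V_1 = 1.333
Determinant D = (0.2976)(0.05614) - (-0.0002128)(-0.0002128) = 0.01671
V_1 = [(6.667)(0.05614) - (-0.0002128)(1.333)]/D = 22.42 V
V_3 = [(0.2976)(1.333) - (6.667)(-0.0002128)]/D = 23.84 V
V_th = V_1 - V_3 = 22.42 - 23.84 = -1.417 V
Step 2 — R_th: zero the source — replace V1 by a short circuit (node 2 merges into node 0) — and find the resistance seen between A (node 1) and B (node 3).
Reduce the network between node 1 (A) and node 3 (B) by series/parallel combination:
  Rp1 = R1 ‖ R2 (parallel, both between nodes 0 and 1) = 1/(1/3.6 + 1/51) = 3.363 Ω
  Rp2 = R3 ‖ R4 (parallel, both between nodes 0 and 3) = 1/(1/18 + 1/2700) = 17.88 Ω
  Rs1 = Rp1 + Rp2 (series, joined only at node 0) = 3.363 + 17.88 = 21.24 Ω
  Rp3 = R5 ‖ Rs1 (parallel, both between nodes 1 and 3) = 1/(1/4700 + 1/21.24) = 21.15 Ω
R_th = 21.15 Ω
I_n = V_th/R_th = -1.417/21.15 = -0.06701 A, and R_n = R_th = 21.15 Ω

Final answer: I_n = -0.06701 A, R_n = 21.15 Ω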